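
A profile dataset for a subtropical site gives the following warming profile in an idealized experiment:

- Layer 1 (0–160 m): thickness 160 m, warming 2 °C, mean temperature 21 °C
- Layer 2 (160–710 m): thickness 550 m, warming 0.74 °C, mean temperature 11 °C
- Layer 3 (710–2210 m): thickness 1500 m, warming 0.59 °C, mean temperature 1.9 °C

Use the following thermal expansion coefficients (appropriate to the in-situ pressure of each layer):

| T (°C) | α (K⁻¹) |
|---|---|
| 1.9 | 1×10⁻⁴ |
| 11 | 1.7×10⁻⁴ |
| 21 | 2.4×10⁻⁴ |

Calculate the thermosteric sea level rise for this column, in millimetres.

about 234 mm

Layer 1 at 21 °C → α = 2.4×10⁻⁴ K⁻¹
Layer 2 at 11 °C → α = 1.7×10⁻⁴ K⁻¹
Layer 3 at 1.9 °C → α = 1×10⁻⁴ K⁻¹
2.4×10⁻⁴ × 2 × 160 = 0.07680 m
Layer 2: 550 × 1.7×10⁻⁴ × 0.74 = 0.06919 m
710–2210 m: 1×10⁻⁴ × 0.59 × 1500 = 0.08850 m
Δh = 0.07680 + 0.06919 + 0.08850 = 0.23449 m ≈ 234 mm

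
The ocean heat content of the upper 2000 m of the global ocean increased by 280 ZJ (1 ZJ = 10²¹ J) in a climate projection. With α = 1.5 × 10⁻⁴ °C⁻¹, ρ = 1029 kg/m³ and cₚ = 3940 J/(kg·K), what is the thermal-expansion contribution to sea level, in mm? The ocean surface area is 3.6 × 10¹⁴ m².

Per unit area: Q = 280×10²¹ / (3.6×10¹⁴) ≈ 7.778×10⁸ J/m²
Δh = αQ/(ρcₚ) = 1.5×10⁻⁴ × 7.778×10⁸ / (1029 × 3940) ≈ 0.028777 m

Δh = 28.8 mm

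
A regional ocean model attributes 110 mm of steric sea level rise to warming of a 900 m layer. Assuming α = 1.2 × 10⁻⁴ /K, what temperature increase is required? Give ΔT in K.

ΔT = Δh/(αH) = 0.11 / (1.2×10⁻⁴ × 900) ≈ 1.019 K

1.02 K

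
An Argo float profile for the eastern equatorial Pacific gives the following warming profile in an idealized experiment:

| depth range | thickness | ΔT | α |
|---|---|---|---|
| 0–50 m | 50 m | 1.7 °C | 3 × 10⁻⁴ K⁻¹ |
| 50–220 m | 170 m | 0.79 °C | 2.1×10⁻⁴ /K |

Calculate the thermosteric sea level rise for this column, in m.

0–50 m: 3×10⁻⁴ × 50 × 1.7 = 0.02550 m
Layer 2: 2.1×10⁻⁴ × 0.79 × 170 = 0.028203 m
Δh = 0.02550 + 0.028203 = 0.053703 m ≈ 0.0537 m

0.0537 m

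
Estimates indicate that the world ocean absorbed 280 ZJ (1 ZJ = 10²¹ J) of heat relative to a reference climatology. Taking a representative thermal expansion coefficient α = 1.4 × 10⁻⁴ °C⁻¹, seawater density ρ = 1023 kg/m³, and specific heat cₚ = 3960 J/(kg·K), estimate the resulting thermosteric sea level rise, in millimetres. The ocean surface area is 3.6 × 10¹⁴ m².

26.9 mm of thermosteric rise

Per unit area: Q = 280×10²¹ / (3.6×10¹⁴) ≈ 7.778×10⁸ J/m²
Δh = αQ/(ρcₚ) = 1.4×10⁻⁴ × 7.778×10⁸ / (1023 × 3960) ≈ 0.02688 m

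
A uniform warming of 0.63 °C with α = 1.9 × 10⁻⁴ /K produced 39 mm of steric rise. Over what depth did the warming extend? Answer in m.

H = Δh/(αΔT) = 0.039 / (1.9×10⁻⁴ × 0.63) ≈ 325.8 m

H ≈ 326 m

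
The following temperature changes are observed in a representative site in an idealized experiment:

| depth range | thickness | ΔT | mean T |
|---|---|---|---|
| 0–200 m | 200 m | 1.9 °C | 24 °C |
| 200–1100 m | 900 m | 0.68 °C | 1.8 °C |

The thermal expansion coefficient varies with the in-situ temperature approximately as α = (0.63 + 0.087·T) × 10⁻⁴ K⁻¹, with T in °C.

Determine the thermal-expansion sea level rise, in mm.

Layer 1: α = (0.63 + 0.087×24)×10⁻⁴ = 2.718×10⁻⁴ K⁻¹
Layer 2: α = (0.63 + 0.087×1.8)×10⁻⁴ = 0.7866×10⁻⁴ K⁻¹
0–200 m: 2.718×10⁻⁴ × 1.9 × 200 = 0.103284 m
900 × 0.7866×10⁻⁴ × 0.68 = 0.04813992 m
Δh = 0.103284 + 0.04813992 = 0.15142392 m

151 mm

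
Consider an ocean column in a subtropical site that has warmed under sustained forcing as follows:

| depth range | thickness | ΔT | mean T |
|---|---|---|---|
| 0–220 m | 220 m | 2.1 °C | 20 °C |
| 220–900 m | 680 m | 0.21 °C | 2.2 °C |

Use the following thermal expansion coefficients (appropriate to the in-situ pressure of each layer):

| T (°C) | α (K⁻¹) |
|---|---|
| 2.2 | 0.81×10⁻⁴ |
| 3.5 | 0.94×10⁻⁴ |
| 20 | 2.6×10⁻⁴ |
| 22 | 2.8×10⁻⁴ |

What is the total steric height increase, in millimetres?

Layer 1 at 20 °C → α = 2.6×10⁻⁴ K⁻¹
Layer 2 at 2.2 °C → α = 0.81×10⁻⁴ K⁻¹
0–220 m: 2.6×10⁻⁴ × 220 × 2.1 = 0.12012 m
220–900 m: 680 × 0.21 × 0.81×10⁻⁴ = 0.0115668 m
Δh = 0.12012 + 0.0115668 = 0.1316868 m

Δh = 132 mm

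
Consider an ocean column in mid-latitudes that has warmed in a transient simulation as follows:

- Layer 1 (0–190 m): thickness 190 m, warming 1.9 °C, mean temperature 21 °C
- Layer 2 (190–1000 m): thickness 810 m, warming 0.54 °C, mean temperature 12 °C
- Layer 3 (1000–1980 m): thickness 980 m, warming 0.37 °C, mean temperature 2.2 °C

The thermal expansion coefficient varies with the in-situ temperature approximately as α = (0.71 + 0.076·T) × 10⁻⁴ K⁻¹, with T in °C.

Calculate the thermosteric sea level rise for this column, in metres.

Δh ≈ 0.186 m

Layer 1: α = (0.71 + 0.076×21)×10⁻⁴ = 2.306×10⁻⁴ K⁻¹
Layer 2: α = (0.71 + 0.076×12)×10⁻⁴ = 1.622×10⁻⁴ K⁻¹
Layer 3: α = (0.71 + 0.076×2.2)×10⁻⁴ = 0.8772×10⁻⁴ K⁻¹
0–190 m: 1.9 × 2.306×10⁻⁴ × 190 = 0.0832466 m
Layer 2: 1.622×10⁻⁴ × 810 × 0.54 = 0.07094628 m
980 × 0.8772×10⁻⁴ × 0.37 = 0.031807272 m
Δh = 0.0832466 + 0.07094628 + 0.031807272 = 0.186000152 m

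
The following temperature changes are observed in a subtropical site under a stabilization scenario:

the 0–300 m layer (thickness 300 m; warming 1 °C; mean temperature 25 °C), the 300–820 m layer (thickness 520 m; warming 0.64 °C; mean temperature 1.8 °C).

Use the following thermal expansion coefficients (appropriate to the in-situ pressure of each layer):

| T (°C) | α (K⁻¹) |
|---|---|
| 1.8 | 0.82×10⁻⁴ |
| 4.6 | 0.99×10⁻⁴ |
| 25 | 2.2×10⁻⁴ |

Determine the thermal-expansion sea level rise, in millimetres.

93.3 mm of thermosteric rise

Layer 1 at 25 °C → α = 2.2×10⁻⁴ K⁻¹
Layer 2 at 1.8 °C → α = 0.82×10⁻⁴ K⁻¹
2.2×10⁻⁴ × 1 × 300 = 0.06600 m
0.82×10⁻⁴ × 520 × 0.64 = 0.0272896 m
Δh = 0.06600 + 0.0272896 = 0.0932896 m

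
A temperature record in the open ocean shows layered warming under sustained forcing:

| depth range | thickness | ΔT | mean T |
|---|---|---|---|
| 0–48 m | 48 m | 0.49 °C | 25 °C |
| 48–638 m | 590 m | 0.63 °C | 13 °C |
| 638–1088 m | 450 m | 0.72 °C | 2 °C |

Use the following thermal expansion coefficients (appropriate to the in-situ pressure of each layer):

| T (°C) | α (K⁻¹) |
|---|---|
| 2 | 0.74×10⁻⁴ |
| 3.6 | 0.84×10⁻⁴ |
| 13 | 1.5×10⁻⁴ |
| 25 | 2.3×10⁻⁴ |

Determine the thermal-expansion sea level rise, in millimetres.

Δh = 85 mm

Layer 1 at 25 °C → α = 2.3×10⁻⁴ K⁻¹
Layer 2 at 13 °C → α = 1.5×10⁻⁴ K⁻¹
Layer 3 at 2 °C → α = 0.74×10⁻⁴ K⁻¹
Layer 1: 2.3×10⁻⁴ × 0.49 × 48 = 0.0054096 m
Layer 2: 1.5×10⁻⁴ × 0.63 × 590 = 0.055755 m
0.74×10⁻⁴ × 0.72 × 450 = 0.023976 m
Δh = 0.0054096 + 0.055755 + 0.023976 = 0.0851406 m ≈ 85 mm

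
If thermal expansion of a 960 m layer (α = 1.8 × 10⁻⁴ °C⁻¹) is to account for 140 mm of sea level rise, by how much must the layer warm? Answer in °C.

ΔT = Δh/(αH) = 0.14 / (1.8×10⁻⁴ × 960) ≈ 0.8102 °C

about 0.810 °C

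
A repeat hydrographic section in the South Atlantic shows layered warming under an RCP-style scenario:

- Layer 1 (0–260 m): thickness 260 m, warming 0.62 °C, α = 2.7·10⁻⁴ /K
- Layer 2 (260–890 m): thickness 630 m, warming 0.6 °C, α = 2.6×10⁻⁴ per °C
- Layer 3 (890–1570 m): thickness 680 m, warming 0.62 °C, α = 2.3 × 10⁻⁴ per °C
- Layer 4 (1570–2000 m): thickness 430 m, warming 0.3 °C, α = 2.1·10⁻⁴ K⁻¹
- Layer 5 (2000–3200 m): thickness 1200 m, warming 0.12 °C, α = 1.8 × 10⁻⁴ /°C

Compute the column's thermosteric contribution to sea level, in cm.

about 29.2 cm

Layer 1: 0.62 × 2.7×10⁻⁴ × 260 = 0.043524 m
Layer 2: 2.6×10⁻⁴ × 0.6 × 630 = 0.09828 m
Layer 3: 680 × 2.3×10⁻⁴ × 0.62 = 0.096968 m
2.1×10⁻⁴ × 0.3 × 430 = 0.02709 m
1200 × 0.12 × 1.8×10⁻⁴ = 0.02592 m
Δh = 0.043524 + 0.09828 + 0.096968 + 0.02709 + 0.02592 = 0.291782 m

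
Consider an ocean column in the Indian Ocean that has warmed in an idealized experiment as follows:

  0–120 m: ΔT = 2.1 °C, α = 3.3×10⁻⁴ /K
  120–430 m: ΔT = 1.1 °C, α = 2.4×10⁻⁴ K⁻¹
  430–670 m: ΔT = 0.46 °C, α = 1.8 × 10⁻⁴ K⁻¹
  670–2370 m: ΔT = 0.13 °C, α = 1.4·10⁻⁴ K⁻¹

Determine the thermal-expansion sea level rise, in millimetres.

about 216 mm

Layer 1: 2.1 × 120 × 3.3×10⁻⁴ = 0.08316 m
120–430 m: 2.4×10⁻⁴ × 310 × 1.1 = 0.08184 m
430–670 m: 240 × 1.8×10⁻⁴ × 0.46 = 0.019872 m
1.4×10⁻⁴ × 1700 × 0.13 = 0.03094 m
Δh = 0.08316 + 0.08184 + 0.019872 + 0.03094 = 0.215812 m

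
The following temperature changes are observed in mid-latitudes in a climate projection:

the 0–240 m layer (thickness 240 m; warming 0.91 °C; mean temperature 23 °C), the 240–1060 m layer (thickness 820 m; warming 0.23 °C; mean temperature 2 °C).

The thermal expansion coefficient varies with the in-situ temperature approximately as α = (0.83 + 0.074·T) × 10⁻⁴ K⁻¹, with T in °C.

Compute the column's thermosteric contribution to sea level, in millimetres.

about 74 mm

Layer 1: α = (0.83 + 0.074×23)×10⁻⁴ = 2.532×10⁻⁴ K⁻¹
Layer 2: α = (0.83 + 0.074×2)×10⁻⁴ = 0.978×10⁻⁴ K⁻¹
0.91 × 240 × 2.532×10⁻⁴ = 0.05529888 m
Layer 2: 0.23 × 820 × 0.978×10⁻⁴ = 0.01844508 m
Δh = 0.05529888 + 0.01844508 = 0.07374396 m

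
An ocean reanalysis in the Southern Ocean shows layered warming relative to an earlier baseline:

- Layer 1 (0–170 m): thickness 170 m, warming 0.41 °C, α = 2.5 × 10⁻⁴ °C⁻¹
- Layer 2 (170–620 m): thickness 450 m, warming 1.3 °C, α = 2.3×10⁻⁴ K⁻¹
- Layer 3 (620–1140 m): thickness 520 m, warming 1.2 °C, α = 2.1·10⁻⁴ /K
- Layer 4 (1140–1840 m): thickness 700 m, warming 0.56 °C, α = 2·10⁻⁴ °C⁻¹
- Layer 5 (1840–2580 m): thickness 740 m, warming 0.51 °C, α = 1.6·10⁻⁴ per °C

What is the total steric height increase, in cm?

2.5×10⁻⁴ × 170 × 0.41 = 0.017425 m
Layer 2: 450 × 1.3 × 2.3×10⁻⁴ = 0.13455 m
2.1×10⁻⁴ × 1.2 × 520 = 0.13104 m
Layer 4: 0.56 × 2×10⁻⁴ × 700 = 0.07840 m
1840–2580 m: 0.51 × 740 × 1.6×10⁻⁴ = 0.060384 m
Δh = 0.017425 + 0.13455 + 0.13104 + 0.07840 + 0.060384 = 0.421799 m ≈ 42 cm

Δh = 42 cm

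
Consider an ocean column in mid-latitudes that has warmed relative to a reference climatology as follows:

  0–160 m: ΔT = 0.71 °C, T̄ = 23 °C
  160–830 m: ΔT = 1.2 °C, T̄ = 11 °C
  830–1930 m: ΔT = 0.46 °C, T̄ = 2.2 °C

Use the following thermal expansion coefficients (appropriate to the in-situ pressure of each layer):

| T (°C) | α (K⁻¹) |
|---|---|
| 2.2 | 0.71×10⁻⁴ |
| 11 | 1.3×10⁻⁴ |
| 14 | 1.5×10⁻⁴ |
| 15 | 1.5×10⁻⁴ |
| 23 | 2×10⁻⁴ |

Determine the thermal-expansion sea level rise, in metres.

Layer 1 at 23 °C → α = 2×10⁻⁴ K⁻¹
Layer 2 at 11 °C → α = 1.3×10⁻⁴ K⁻¹
Layer 3 at 2.2 °C → α = 0.71×10⁻⁴ K⁻¹
2×10⁻⁴ × 0.71 × 160 = 0.02272 m
160–830 m: 1.2 × 1.3×10⁻⁴ × 670 = 0.10452 m
Layer 3: 1100 × 0.71×10⁻⁴ × 0.46 = 0.035926 m
Δh = 0.02272 + 0.10452 + 0.035926 = 0.163166 m

Δh ≈ 0.16 m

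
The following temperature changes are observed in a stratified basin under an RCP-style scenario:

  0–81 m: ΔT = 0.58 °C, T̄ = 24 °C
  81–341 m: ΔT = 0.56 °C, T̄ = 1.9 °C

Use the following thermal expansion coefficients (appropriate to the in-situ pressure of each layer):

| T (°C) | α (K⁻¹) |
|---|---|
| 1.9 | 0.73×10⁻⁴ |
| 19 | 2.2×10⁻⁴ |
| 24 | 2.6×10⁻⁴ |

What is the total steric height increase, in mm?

Layer 1 at 24 °C → α = 2.6×10⁻⁴ K⁻¹
Layer 2 at 1.9 °C → α = 0.73×10⁻⁴ K⁻¹
0–81 m: 2.6×10⁻⁴ × 81 × 0.58 = 0.0122148 m
81–341 m: 260 × 0.56 × 0.73×10⁻⁴ = 0.0106288 m
Δh = 0.0122148 + 0.0106288 = 0.0228436 m

Δh ≈ 23 mm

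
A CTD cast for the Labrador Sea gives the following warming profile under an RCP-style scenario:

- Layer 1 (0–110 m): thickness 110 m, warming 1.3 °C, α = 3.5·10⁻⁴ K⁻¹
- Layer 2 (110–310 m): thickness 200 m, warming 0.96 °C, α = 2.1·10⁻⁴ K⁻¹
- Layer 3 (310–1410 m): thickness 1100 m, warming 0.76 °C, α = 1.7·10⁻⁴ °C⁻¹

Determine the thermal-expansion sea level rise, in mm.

Δh ≈ 232 mm

Layer 1: 110 × 1.3 × 3.5×10⁻⁴ = 0.05005 m
200 × 0.96 × 2.1×10⁻⁴ = 0.04032 m
0.76 × 1.7×10⁻⁴ × 1100 = 0.14212 m
Δh = 0.05005 + 0.04032 + 0.14212 = 0.23249 m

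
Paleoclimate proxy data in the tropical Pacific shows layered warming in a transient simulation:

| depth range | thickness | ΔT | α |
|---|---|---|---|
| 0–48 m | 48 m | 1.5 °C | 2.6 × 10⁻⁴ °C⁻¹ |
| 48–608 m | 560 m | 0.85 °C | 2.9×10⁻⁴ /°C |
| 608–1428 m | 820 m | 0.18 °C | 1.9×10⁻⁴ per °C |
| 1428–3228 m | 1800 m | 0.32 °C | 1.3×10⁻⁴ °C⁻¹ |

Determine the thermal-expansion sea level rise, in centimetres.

Layer 1: 2.6×10⁻⁴ × 1.5 × 48 = 0.01872 m
0.85 × 560 × 2.9×10⁻⁴ = 0.13804 m
608–1428 m: 820 × 1.9×10⁻⁴ × 0.18 = 0.028044 m
1.3×10⁻⁴ × 1800 × 0.32 = 0.07488 m
Δh = 0.01872 + 0.13804 + 0.028044 + 0.07488 = 0.259684 m ≈ 26 cm

Δh = 26 cm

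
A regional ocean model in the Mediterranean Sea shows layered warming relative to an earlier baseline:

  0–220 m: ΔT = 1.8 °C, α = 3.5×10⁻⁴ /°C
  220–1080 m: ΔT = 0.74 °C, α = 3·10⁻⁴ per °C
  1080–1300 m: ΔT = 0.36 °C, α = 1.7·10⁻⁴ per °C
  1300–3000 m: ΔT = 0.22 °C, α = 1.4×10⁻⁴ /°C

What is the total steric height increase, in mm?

Δh = 400 mm

0–220 m: 1.8 × 220 × 3.5×10⁻⁴ = 0.13860 m
0.74 × 3×10⁻⁴ × 860 = 0.19092 m
1080–1300 m: 220 × 1.7×10⁻⁴ × 0.36 = 0.013464 m
1.4×10⁻⁴ × 1700 × 0.22 = 0.05236 m
Δh = 0.13860 + 0.19092 + 0.013464 + 0.05236 = 0.395344 m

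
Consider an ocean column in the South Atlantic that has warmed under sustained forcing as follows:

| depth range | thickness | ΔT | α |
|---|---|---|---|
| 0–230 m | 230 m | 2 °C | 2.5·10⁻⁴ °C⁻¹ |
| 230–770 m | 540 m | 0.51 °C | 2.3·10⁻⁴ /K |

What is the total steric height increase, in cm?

Layer 1: 2 × 2.5×10⁻⁴ × 230 = 0.11500 m
0.51 × 540 × 2.3×10⁻⁴ = 0.063342 m
Δh = 0.11500 + 0.063342 = 0.178342 m ≈ 18 cm

about 18 cm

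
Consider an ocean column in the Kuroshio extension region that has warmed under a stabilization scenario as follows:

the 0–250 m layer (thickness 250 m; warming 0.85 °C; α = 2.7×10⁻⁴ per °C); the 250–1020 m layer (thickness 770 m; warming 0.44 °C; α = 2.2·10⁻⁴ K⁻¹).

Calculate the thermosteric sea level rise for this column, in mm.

132 mm

2.7×10⁻⁴ × 250 × 0.85 = 0.057375 m
770 × 2.2×10⁻⁴ × 0.44 = 0.074536 m
Δh = 0.057375 + 0.074536 = 0.131911 m ≈ 132 mm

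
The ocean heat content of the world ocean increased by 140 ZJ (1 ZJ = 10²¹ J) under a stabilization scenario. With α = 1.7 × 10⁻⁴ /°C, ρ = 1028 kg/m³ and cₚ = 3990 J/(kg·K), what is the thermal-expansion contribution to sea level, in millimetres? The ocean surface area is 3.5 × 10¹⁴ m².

Per unit area: Q = 140×10²¹ / (3.5×10¹⁴) = 4×10⁸ J/m²
Δh = αQ/(ρcₚ) = 1.7×10⁻⁴ × 4×10⁸ / (1028 × 3990) ≈ 0.016578 m

Δh = 16.6 mm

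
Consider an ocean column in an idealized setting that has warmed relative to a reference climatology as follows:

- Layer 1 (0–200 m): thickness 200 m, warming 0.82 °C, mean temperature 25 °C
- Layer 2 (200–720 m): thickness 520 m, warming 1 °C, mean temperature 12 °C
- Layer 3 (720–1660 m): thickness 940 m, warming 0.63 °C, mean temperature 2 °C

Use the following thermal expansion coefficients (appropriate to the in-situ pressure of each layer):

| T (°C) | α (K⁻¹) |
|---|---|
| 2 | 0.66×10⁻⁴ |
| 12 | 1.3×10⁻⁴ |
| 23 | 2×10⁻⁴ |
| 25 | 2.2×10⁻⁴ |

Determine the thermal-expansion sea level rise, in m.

0.143 m

Layer 1 at 25 °C → α = 2.2×10⁻⁴ K⁻¹
Layer 2 at 12 °C → α = 1.3×10⁻⁴ K⁻¹
Layer 3 at 2 °C → α = 0.66×10⁻⁴ K⁻¹
Layer 1: 0.82 × 2.2×10⁻⁴ × 200 = 0.03608 m
1.3×10⁻⁴ × 1 × 520 = 0.06760 m
Layer 3: 0.63 × 940 × 0.66×10⁻⁴ = 0.0390852 m
Δh = 0.03608 + 0.06760 + 0.0390852 = 0.1427652 m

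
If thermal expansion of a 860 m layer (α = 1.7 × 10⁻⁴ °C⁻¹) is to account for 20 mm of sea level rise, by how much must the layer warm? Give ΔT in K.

ΔT = Δh/(αH) = 0.02 / (1.7×10⁻⁴ × 860) ≈ 0.1368 K

ΔT ≈ 0.137 K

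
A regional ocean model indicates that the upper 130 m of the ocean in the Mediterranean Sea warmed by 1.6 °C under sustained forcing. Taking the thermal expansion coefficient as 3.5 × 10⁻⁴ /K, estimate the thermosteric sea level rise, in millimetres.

Δh = αΔT·H = 3.5×10⁻⁴ × 1.6 × 130 = 0.07280 m

72.8 mm of thermosteric rise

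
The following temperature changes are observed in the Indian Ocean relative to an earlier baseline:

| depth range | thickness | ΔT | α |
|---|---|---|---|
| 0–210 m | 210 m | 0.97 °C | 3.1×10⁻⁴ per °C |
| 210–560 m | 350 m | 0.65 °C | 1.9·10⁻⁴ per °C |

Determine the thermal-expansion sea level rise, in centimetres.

0.97 × 210 × 3.1×10⁻⁴ = 0.063147 m
1.9×10⁻⁴ × 350 × 0.65 = 0.043225 m
Δh = 0.063147 + 0.043225 = 0.106372 m

10.6 cm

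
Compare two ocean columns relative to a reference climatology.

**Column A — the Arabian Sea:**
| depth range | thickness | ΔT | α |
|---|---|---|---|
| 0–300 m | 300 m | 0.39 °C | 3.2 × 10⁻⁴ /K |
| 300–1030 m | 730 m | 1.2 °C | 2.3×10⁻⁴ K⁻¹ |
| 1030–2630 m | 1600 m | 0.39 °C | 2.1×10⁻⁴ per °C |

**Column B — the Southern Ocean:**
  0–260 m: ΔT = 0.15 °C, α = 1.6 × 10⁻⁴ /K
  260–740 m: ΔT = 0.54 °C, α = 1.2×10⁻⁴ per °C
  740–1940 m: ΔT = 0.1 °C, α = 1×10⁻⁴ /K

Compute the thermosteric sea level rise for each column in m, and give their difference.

A Layer 1: 3.2×10⁻⁴ × 300 × 0.39 = 0.03744 m
A 730 × 1.2 × 2.3×10⁻⁴ = 0.20148 m
A 1030–2630 m: 1600 × 2.1×10⁻⁴ × 0.39 = 0.13104 m
A total: 0.36996 m
B Layer 1: 260 × 1.6×10⁻⁴ × 0.15 = 0.00624 m
B 1.2×10⁻⁴ × 480 × 0.54 = 0.031104 m
B 0.1 × 1200 × 1×10⁻⁴ = 0.01200 m
B total: 0.049344 m
Difference: 0.36996 − 0.049344 = 0.320616 m

A: 0.370 m; B: 0.0493 m; difference 0.321 m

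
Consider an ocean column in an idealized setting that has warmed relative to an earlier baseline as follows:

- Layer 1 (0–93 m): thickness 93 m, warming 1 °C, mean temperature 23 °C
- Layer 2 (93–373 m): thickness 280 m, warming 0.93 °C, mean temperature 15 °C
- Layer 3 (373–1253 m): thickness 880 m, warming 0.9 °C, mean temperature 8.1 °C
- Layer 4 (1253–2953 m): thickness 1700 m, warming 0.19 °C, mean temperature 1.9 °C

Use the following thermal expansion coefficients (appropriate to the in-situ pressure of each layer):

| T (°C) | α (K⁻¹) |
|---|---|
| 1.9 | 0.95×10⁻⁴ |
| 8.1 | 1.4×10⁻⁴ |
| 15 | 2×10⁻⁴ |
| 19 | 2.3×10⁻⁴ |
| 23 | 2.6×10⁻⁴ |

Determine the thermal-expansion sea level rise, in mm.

218 mm

Layer 1 at 23 °C → α = 2.6×10⁻⁴ K⁻¹
Layer 2 at 15 °C → α = 2×10⁻⁴ K⁻¹
Layer 3 at 8.1 °C → α = 1.4×10⁻⁴ K⁻¹
Layer 4 at 1.9 °C → α = 0.95×10⁻⁴ K⁻¹
Layer 1: 93 × 2.6×10⁻⁴ × 1 = 0.02418 m
Layer 2: 0.93 × 280 × 2×10⁻⁴ = 0.05208 m
373–1253 m: 0.9 × 880 × 1.4×10⁻⁴ = 0.11088 m
Layer 4: 0.19 × 0.95×10⁻⁴ × 1700 = 0.030685 m
Δh = 0.02418 + 0.05208 + 0.11088 + 0.030685 = 0.217825 m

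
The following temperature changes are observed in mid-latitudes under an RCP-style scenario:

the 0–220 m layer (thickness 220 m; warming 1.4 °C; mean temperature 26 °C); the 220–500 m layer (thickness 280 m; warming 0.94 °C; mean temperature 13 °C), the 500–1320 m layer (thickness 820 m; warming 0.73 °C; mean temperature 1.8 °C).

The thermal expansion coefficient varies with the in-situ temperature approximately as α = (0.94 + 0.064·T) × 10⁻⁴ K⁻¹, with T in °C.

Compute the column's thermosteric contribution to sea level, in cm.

Layer 1: α = (0.94 + 0.064×26)×10⁻⁴ = 2.604×10⁻⁴ K⁻¹
Layer 2: α = (0.94 + 0.064×13)×10⁻⁴ = 1.772×10⁻⁴ K⁻¹
Layer 3: α = (0.94 + 0.064×1.8)×10⁻⁴ = 1.0552×10⁻⁴ K⁻¹
Layer 1: 220 × 1.4 × 2.604×10⁻⁴ = 0.0802032 m
Layer 2: 0.94 × 1.772×10⁻⁴ × 280 = 0.04663904 m
0.73 × 1.0552×10⁻⁴ × 820 = 0.063164272 m
Δh = 0.0802032 + 0.04663904 + 0.063164272 = 0.190006512 m ≈ 19.0 cm

Δh = 19.0 cm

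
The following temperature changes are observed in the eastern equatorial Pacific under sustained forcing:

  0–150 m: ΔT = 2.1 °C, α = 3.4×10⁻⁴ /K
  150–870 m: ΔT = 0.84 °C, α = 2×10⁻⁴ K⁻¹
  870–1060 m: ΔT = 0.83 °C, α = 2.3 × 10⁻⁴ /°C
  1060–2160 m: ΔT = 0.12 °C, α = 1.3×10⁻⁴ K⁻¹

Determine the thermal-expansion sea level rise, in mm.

Δh = 280 mm

0–150 m: 3.4×10⁻⁴ × 150 × 2.1 = 0.10710 m
2×10⁻⁴ × 720 × 0.84 = 0.12096 m
190 × 2.3×10⁻⁴ × 0.83 = 0.036271 m
1060–2160 m: 1.3×10⁻⁴ × 0.12 × 1100 = 0.01716 m
Δh = 0.10710 + 0.12096 + 0.036271 + 0.01716 = 0.281491 m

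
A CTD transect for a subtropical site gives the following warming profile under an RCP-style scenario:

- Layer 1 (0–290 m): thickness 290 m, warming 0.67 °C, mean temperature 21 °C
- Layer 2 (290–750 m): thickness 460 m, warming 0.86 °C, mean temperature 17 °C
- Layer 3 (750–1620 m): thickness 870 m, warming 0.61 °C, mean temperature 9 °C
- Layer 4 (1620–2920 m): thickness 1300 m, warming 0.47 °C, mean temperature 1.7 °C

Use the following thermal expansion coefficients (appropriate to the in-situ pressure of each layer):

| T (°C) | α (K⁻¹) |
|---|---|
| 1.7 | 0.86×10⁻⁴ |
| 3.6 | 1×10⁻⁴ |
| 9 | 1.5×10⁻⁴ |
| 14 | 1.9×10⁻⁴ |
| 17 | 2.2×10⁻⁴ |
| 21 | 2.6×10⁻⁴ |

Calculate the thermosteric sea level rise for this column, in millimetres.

270 mm

Layer 1 at 21 °C → α = 2.6×10⁻⁴ K⁻¹
Layer 2 at 17 °C → α = 2.2×10⁻⁴ K⁻¹
Layer 3 at 9 °C → α = 1.5×10⁻⁴ K⁻¹
Layer 4 at 1.7 °C → α = 0.86×10⁻⁴ K⁻¹
0–290 m: 0.67 × 2.6×10⁻⁴ × 290 = 0.050518 m
Layer 2: 0.86 × 2.2×10⁻⁴ × 460 = 0.087032 m
1.5×10⁻⁴ × 0.61 × 870 = 0.079605 m
Layer 4: 0.86×10⁻⁴ × 1300 × 0.47 = 0.052546 m
Δh = 0.050518 + 0.087032 + 0.079605 + 0.052546 = 0.269701 m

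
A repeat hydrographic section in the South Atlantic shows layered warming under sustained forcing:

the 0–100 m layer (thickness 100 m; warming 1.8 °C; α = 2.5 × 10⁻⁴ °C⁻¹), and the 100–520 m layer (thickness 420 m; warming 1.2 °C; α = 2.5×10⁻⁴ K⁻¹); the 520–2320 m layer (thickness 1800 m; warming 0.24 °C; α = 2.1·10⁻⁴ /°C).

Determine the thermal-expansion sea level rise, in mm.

about 262 mm

Layer 1: 100 × 1.8 × 2.5×10⁻⁴ = 0.04500 m
100–520 m: 2.5×10⁻⁴ × 420 × 1.2 = 0.12600 m
0.24 × 1800 × 2.1×10⁻⁴ = 0.09072 m
Δh = 0.04500 + 0.12600 + 0.09072 = 0.26172 m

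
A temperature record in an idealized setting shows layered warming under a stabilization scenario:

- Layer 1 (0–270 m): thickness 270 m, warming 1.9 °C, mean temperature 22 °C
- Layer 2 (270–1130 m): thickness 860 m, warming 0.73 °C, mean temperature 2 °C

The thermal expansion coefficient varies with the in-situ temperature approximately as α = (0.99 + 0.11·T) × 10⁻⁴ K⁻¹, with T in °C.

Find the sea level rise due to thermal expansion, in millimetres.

Layer 1: α = (0.99 + 0.11×22)×10⁻⁴ = 3.41×10⁻⁴ K⁻¹
Layer 2: α = (0.99 + 0.11×2)×10⁻⁴ = 1.21×10⁻⁴ K⁻¹
1.9 × 270 × 3.41×10⁻⁴ = 0.174933 m
Layer 2: 860 × 0.73 × 1.21×10⁻⁴ = 0.0759638 m
Δh = 0.174933 + 0.0759638 = 0.2508968 m

Δh = 250 mm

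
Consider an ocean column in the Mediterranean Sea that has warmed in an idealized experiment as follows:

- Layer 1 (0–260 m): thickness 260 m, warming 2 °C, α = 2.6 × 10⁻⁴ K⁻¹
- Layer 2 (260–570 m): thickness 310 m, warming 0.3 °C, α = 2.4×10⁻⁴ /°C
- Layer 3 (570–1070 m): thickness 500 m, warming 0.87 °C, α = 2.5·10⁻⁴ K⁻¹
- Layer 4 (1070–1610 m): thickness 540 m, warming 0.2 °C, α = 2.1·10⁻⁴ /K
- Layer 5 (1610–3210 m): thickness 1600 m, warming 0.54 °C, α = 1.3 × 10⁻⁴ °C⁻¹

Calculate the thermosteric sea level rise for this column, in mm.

Δh ≈ 401 mm

0–260 m: 2.6×10⁻⁴ × 260 × 2 = 0.13520 m
2.4×10⁻⁴ × 0.3 × 310 = 0.02232 m
570–1070 m: 0.87 × 500 × 2.5×10⁻⁴ = 0.10875 m
0.2 × 2.1×10⁻⁴ × 540 = 0.02268 m
1610–3210 m: 1600 × 0.54 × 1.3×10⁻⁴ = 0.11232 m
Δh = 0.13520 + 0.02232 + 0.10875 + 0.02268 + 0.11232 = 0.40127 m ≈ 401 mm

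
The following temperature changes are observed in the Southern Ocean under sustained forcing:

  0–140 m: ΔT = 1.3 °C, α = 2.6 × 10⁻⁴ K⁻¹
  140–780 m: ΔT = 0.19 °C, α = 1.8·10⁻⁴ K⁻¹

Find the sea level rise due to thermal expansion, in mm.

Layer 1: 2.6×10⁻⁴ × 1.3 × 140 = 0.04732 m
140–780 m: 1.8×10⁻⁴ × 640 × 0.19 = 0.021888 m
Δh = 0.04732 + 0.021888 = 0.069208 m

about 69 mm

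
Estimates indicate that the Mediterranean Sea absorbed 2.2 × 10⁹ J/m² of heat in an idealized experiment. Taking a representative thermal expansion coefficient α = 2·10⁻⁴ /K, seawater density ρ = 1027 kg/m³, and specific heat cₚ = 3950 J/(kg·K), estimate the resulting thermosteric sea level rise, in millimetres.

Δh = αQ/(ρcₚ) = 2×10⁻⁴ × 2.2×10⁹ / (1027 × 3950) ≈ 0.10846 m

108 mm of thermosteric rise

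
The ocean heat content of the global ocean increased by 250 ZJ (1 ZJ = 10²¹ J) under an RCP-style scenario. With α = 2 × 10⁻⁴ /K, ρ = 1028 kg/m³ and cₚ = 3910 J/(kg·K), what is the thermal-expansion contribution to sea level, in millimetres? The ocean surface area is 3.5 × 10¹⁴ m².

Δh = 35.5 mm

Per unit area: Q = 250×10²¹ / (3.5×10¹⁴) ≈ 7.143×10⁸ J/m²
Δh = αQ/(ρcₚ) = 2×10⁻⁴ × 7.143×10⁸ / (1028 × 3910) ≈ 0.035542 m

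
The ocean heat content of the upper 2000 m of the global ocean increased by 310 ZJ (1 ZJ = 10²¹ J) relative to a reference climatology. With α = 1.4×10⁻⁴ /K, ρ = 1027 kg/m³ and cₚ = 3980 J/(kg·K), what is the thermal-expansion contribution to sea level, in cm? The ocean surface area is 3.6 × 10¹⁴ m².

about 2.95 cm

Per unit area: Q = 310×10²¹ / (3.6×10¹⁴) ≈ 8.611×10⁸ J/m²
Δh = αQ/(ρcₚ) = 1.4×10⁻⁴ × 8.611×10⁸ / (1027 × 3980) ≈ 0.029494 m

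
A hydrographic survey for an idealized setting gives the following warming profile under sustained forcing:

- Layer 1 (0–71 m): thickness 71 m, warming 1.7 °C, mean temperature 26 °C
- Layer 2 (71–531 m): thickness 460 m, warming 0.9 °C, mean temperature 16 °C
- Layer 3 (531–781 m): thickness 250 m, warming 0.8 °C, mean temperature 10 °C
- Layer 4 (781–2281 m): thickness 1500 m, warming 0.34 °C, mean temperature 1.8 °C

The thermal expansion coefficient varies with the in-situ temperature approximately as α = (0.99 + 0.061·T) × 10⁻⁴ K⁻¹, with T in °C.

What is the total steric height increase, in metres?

Layer 1: α = (0.99 + 0.061×26)×10⁻⁴ = 2.576×10⁻⁴ K⁻¹
Layer 2: α = (0.99 + 0.061×16)×10⁻⁴ = 1.966×10⁻⁴ K⁻¹
Layer 3: α = (0.99 + 0.061×10)×10⁻⁴ = 1.6×10⁻⁴ K⁻¹
Layer 4: α = (0.99 + 0.061×1.8)×10⁻⁴ = 1.0998×10⁻⁴ K⁻¹
2.576×10⁻⁴ × 71 × 1.7 = 0.03109232 m
71–531 m: 1.966×10⁻⁴ × 0.9 × 460 = 0.0813924 m
Layer 3: 1.6×10⁻⁴ × 250 × 0.8 = 0.03200 m
781–2281 m: 1.0998×10⁻⁴ × 0.34 × 1500 = 0.0560898 m
Δh = 0.03109232 + 0.0813924 + 0.03200 + 0.0560898 = 0.20057452 m

about 0.20 m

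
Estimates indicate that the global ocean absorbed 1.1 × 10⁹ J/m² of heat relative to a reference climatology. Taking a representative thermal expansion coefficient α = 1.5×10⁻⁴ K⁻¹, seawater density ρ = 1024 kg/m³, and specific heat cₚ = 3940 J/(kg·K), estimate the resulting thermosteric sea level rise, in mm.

Δh = αQ/(ρcₚ) = 1.5×10⁻⁴ × 1.1×10⁹ / (1024 × 3940) ≈ 0.040897 m

Δh ≈ 40.9 mm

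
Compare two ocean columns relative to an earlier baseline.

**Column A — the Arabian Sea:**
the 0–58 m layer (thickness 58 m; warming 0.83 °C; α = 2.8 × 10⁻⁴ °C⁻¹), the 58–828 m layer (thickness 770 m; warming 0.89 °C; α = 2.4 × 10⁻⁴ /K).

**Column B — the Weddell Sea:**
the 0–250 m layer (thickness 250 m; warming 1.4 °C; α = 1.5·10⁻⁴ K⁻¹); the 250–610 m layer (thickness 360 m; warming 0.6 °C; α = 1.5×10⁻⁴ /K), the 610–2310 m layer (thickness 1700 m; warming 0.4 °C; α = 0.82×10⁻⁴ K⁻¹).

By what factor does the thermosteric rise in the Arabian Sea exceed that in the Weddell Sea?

A Layer 1: 58 × 2.8×10⁻⁴ × 0.83 = 0.0134792 m
A 58–828 m: 0.89 × 770 × 2.4×10⁻⁴ = 0.164472 m
A total: 0.1779512 m
B 0–250 m: 1.4 × 250 × 1.5×10⁻⁴ = 0.05250 m
B 250–610 m: 360 × 1.5×10⁻⁴ × 0.6 = 0.03240 m
B 610–2310 m: 0.82×10⁻⁴ × 1700 × 0.4 = 0.05576 m
B total: 0.14066 m
Ratio: 0.1779512 / 0.14066 ≈ 1.265

a factor of 1.27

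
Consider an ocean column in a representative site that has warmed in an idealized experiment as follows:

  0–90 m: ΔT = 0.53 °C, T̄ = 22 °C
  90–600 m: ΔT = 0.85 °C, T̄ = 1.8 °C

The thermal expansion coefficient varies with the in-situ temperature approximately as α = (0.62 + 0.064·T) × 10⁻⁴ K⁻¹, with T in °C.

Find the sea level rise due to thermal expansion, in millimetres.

Δh = 41.5 mm

Layer 1: α = (0.62 + 0.064×22)×10⁻⁴ = 2.028×10⁻⁴ K⁻¹
Layer 2: α = (0.62 + 0.064×1.8)×10⁻⁴ = 0.7352×10⁻⁴ K⁻¹
Layer 1: 2.028×10⁻⁴ × 90 × 0.53 = 0.00967356 m
90–600 m: 0.85 × 0.7352×10⁻⁴ × 510 = 0.03187092 m
Δh = 0.00967356 + 0.03187092 = 0.04154448 m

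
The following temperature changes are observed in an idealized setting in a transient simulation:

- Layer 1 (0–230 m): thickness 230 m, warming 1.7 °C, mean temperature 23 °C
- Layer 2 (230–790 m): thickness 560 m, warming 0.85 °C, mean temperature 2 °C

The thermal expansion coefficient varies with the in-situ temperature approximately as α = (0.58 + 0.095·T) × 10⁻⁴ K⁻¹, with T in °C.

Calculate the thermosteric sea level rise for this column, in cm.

Layer 1: α = (0.58 + 0.095×23)×10⁻⁴ = 2.765×10⁻⁴ K⁻¹
Layer 2: α = (0.58 + 0.095×2)×10⁻⁴ = 0.77×10⁻⁴ K⁻¹
0–230 m: 2.765×10⁻⁴ × 230 × 1.7 = 0.1081115 m
Layer 2: 0.85 × 0.77×10⁻⁴ × 560 = 0.036652 m
Δh = 0.1081115 + 0.036652 = 0.1447635 m

Δh ≈ 14.5 cm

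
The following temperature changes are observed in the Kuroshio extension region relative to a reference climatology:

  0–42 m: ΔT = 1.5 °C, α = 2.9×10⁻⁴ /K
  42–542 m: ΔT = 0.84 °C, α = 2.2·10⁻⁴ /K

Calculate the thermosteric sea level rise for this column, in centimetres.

1.5 × 2.9×10⁻⁴ × 42 = 0.01827 m
42–542 m: 500 × 2.2×10⁻⁴ × 0.84 = 0.09240 m
Δh = 0.01827 + 0.09240 = 0.11067 m

11 cm of thermosteric rise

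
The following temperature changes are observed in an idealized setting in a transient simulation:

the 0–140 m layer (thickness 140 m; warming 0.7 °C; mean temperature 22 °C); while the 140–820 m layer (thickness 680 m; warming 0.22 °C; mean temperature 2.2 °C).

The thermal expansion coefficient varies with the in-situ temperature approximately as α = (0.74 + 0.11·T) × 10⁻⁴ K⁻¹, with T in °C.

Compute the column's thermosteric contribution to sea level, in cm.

Layer 1: α = (0.74 + 0.11×22)×10⁻⁴ = 3.16×10⁻⁴ K⁻¹
Layer 2: α = (0.74 + 0.11×2.2)×10⁻⁴ = 0.982×10⁻⁴ K⁻¹
0–140 m: 140 × 3.16×10⁻⁴ × 0.7 = 0.030968 m
Layer 2: 680 × 0.982×10⁻⁴ × 0.22 = 0.01469072 m
Δh = 0.030968 + 0.01469072 = 0.04565872 m

Δh ≈ 4.57 cm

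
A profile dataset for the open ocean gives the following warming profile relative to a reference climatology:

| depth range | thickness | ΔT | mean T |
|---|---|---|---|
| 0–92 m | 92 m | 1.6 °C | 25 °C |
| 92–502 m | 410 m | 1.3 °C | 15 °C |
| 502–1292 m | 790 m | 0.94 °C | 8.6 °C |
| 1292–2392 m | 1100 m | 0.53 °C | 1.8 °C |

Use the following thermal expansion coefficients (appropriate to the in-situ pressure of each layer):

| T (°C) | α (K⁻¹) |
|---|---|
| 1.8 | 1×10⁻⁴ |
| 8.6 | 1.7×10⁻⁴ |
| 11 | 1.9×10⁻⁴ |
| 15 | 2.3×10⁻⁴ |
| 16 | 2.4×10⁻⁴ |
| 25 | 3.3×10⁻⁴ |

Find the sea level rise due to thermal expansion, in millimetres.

360 mm of thermosteric rise

Layer 1 at 25 °C → α = 3.3×10⁻⁴ K⁻¹
Layer 2 at 15 °C → α = 2.3×10⁻⁴ K⁻¹
Layer 3 at 8.6 °C → α = 1.7×10⁻⁴ K⁻¹
Layer 4 at 1.8 °C → α = 1×10⁻⁴ K⁻¹
92 × 3.3×10⁻⁴ × 1.6 = 0.048576 m
1.3 × 410 × 2.3×10⁻⁴ = 0.12259 m
502–1292 m: 0.94 × 1.7×10⁻⁴ × 790 = 0.126242 m
1100 × 1×10⁻⁴ × 0.53 = 0.05830 m
Δh = 0.048576 + 0.12259 + 0.126242 + 0.05830 = 0.355708 m ≈ 360 mm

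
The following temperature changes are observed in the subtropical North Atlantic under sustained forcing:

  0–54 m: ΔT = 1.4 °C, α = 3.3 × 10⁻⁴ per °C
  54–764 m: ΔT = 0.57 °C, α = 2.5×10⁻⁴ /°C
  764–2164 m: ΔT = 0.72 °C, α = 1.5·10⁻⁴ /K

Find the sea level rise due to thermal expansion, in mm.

0–54 m: 54 × 1.4 × 3.3×10⁻⁴ = 0.024948 m
0.57 × 2.5×10⁻⁴ × 710 = 0.101175 m
764–2164 m: 0.72 × 1400 × 1.5×10⁻⁴ = 0.15120 m
Δh = 0.024948 + 0.101175 + 0.15120 = 0.277323 m

Δh = 280 mm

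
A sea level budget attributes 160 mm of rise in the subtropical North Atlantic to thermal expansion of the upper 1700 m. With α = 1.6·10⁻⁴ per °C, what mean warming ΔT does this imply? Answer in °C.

0.588 °C

ΔT = Δh/(αH) = 0.16 / (1.6×10⁻⁴ × 1700) ≈ 0.5882 °C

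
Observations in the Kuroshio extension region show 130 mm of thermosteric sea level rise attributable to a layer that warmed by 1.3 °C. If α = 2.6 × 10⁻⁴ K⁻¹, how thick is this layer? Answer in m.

about 385 m

H = Δh/(αΔT) = 0.13 / (2.6×10⁻⁴ × 1.3) ≈ 384.6 m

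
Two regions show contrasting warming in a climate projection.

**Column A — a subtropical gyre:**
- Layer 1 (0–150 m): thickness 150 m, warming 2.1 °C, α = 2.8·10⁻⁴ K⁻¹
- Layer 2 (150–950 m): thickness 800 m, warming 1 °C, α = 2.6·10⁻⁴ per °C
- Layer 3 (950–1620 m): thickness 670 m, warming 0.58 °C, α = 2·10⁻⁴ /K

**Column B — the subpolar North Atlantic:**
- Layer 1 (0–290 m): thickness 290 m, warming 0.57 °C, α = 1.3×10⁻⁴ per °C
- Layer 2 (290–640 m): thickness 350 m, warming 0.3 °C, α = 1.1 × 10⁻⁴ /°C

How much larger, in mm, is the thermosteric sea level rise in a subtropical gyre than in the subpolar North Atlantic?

341 mm

A 2.8×10⁻⁴ × 2.1 × 150 = 0.08820 m
A 150–950 m: 1 × 2.6×10⁻⁴ × 800 = 0.20800 m
A Layer 3: 2×10⁻⁴ × 0.58 × 670 = 0.07772 m
A total: 0.37392 m
B 290 × 0.57 × 1.3×10⁻⁴ = 0.021489 m
B 290–640 m: 1.1×10⁻⁴ × 0.3 × 350 = 0.01155 m
B total: 0.033039 m
Difference: 0.37392 − 0.033039 = 0.340881 m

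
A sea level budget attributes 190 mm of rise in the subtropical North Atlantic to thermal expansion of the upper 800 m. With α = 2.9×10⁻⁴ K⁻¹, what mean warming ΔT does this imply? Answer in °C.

0.82 °C

ΔT = Δh/(αH) = 0.19 / (2.9×10⁻⁴ × 800) ≈ 0.8190 °C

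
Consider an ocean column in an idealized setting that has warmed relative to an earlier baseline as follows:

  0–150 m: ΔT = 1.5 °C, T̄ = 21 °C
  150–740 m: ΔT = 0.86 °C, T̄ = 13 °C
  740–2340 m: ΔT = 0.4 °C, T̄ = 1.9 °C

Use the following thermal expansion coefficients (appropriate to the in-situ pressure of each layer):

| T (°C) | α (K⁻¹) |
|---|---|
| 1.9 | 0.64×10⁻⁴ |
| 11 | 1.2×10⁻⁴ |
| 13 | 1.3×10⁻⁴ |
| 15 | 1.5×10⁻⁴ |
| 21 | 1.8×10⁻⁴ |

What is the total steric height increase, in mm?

about 150 mm

Layer 1 at 21 °C → α = 1.8×10⁻⁴ K⁻¹
Layer 2 at 13 °C → α = 1.3×10⁻⁴ K⁻¹
Layer 3 at 1.9 °C → α = 0.64×10⁻⁴ K⁻¹
Layer 1: 1.5 × 1.8×10⁻⁴ × 150 = 0.04050 m
150–740 m: 0.86 × 590 × 1.3×10⁻⁴ = 0.065962 m
0.64×10⁻⁴ × 1600 × 0.4 = 0.04096 m
Δh = 0.04050 + 0.065962 + 0.04096 = 0.147422 m ≈ 150 mm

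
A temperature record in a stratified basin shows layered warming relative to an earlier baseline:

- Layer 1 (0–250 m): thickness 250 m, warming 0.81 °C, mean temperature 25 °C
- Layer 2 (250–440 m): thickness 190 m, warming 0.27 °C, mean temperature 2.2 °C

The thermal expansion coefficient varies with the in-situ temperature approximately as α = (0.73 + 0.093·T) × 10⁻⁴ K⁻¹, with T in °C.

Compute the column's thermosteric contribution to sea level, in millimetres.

Layer 1: α = (0.73 + 0.093×25)×10⁻⁴ = 3.055×10⁻⁴ K⁻¹
Layer 2: α = (0.73 + 0.093×2.2)×10⁻⁴ = 0.9346×10⁻⁴ K⁻¹
Layer 1: 250 × 3.055×10⁻⁴ × 0.81 = 0.06186375 m
0.27 × 190 × 0.9346×10⁻⁴ = 0.004794498 m
Δh = 0.06186375 + 0.004794498 = 0.066658248 m

66.7 mm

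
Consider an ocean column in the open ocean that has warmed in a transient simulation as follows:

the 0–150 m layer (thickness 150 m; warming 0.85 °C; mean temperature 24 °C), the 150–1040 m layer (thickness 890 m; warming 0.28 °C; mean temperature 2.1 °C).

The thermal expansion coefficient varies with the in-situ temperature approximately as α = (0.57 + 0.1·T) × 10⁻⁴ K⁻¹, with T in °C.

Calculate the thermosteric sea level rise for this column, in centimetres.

Layer 1: α = (0.57 + 0.1×24)×10⁻⁴ = 2.97×10⁻⁴ K⁻¹
Layer 2: α = (0.57 + 0.1×2.1)×10⁻⁴ = 0.78×10⁻⁴ K⁻¹
0.85 × 2.97×10⁻⁴ × 150 = 0.0378675 m
0.28 × 890 × 0.78×10⁻⁴ = 0.0194376 m
Δh = 0.0378675 + 0.0194376 = 0.0573051 m

5.73 cm of thermosteric rise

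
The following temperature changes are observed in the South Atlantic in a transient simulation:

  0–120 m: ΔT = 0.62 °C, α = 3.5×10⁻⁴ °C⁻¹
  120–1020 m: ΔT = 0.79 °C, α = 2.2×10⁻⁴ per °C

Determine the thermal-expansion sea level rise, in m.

0.18 m

120 × 0.62 × 3.5×10⁻⁴ = 0.02604 m
Layer 2: 0.79 × 900 × 2.2×10⁻⁴ = 0.15642 m
Δh = 0.02604 + 0.15642 = 0.18246 m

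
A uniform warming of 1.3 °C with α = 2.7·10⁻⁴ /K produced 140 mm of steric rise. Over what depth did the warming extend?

H = Δh/(αΔT) = 0.14 / (2.7×10⁻⁴ × 1.3) ≈ 398.9 m

H ≈ 399 m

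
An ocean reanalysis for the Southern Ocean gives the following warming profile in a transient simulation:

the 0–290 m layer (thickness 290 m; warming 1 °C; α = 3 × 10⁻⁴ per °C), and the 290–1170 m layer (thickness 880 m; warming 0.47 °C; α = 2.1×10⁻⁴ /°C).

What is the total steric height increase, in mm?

Δh = 174 mm

0–290 m: 3×10⁻⁴ × 1 × 290 = 0.08700 m
Layer 2: 2.1×10⁻⁴ × 880 × 0.47 = 0.086856 m
Δh = 0.08700 + 0.086856 = 0.173856 m ≈ 174 mm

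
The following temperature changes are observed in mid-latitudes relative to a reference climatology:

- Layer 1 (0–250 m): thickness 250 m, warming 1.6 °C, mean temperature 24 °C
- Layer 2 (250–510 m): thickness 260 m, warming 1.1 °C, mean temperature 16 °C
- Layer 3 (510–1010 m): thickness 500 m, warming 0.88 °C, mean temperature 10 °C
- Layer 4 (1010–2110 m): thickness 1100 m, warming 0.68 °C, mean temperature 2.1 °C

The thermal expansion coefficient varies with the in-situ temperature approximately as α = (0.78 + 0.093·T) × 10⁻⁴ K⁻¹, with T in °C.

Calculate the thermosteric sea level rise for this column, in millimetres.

334 mm

Layer 1: α = (0.78 + 0.093×24)×10⁻⁴ = 3.012×10⁻⁴ K⁻¹
Layer 2: α = (0.78 + 0.093×16)×10⁻⁴ = 2.268×10⁻⁴ K⁻¹
Layer 3: α = (0.78 + 0.093×10)×10⁻⁴ = 1.71×10⁻⁴ K⁻¹
Layer 4: α = (0.78 + 0.093×2.1)×10⁻⁴ = 0.9753×10⁻⁴ K⁻¹
Layer 1: 3.012×10⁻⁴ × 1.6 × 250 = 0.12048 m
Layer 2: 2.268×10⁻⁴ × 1.1 × 260 = 0.0648648 m
510–1010 m: 0.88 × 1.71×10⁻⁴ × 500 = 0.07524 m
0.9753×10⁻⁴ × 0.68 × 1100 = 0.07295244 m
Δh = 0.12048 + 0.0648648 + 0.07524 + 0.07295244 = 0.33353724 m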